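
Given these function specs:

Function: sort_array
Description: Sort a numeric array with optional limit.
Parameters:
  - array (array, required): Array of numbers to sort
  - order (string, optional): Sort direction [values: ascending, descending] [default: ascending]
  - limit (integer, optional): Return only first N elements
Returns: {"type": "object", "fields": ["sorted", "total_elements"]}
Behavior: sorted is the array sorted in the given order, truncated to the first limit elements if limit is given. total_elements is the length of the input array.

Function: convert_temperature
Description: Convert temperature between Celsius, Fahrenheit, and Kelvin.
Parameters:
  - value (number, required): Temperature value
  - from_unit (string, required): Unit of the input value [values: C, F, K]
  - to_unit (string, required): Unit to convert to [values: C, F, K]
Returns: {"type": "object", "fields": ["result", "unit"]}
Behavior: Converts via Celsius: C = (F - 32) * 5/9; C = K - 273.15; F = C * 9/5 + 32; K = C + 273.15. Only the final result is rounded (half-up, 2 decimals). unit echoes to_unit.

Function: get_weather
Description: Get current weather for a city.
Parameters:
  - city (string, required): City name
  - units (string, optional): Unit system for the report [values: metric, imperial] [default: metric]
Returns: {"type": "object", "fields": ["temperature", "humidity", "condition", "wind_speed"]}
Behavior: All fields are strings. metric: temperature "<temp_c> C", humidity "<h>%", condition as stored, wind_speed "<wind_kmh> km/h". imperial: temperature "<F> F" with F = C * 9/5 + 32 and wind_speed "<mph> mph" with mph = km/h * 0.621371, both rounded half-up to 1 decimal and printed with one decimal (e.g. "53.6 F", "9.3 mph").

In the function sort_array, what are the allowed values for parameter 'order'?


The sort_array spec declares:
  - order (string, optional): Sort direction [values: ascending, descending] [default: ascending]
Allowed values:
ascending, descending


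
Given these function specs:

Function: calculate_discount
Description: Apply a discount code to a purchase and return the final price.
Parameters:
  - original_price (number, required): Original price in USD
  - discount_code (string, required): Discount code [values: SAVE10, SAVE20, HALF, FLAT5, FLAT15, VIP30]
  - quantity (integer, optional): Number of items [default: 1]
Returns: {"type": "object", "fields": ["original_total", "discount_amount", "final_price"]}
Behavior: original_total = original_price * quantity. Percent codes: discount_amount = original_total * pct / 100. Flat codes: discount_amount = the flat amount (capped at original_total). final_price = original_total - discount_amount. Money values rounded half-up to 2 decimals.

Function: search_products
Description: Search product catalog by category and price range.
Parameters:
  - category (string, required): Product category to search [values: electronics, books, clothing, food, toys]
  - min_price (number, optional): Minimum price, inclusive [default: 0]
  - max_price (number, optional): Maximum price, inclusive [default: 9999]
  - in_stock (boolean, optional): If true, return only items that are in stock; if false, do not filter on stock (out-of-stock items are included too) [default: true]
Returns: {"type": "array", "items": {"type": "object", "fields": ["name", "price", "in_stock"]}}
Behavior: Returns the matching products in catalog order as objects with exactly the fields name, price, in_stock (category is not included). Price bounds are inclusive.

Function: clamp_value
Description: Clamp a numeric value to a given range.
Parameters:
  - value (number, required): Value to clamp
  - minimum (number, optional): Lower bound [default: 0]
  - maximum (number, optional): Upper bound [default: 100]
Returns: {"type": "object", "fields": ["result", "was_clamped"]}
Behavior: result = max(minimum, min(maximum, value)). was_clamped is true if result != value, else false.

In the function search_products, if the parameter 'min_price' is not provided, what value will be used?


The search_products spec declares:
  - min_price (number, optional): Minimum price, inclusive [default: 0]
Default:
0


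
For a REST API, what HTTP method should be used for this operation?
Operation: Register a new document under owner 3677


GET = read, POST = create, PUT = update/replace, DELETE = remove
This operation is a create.
POST


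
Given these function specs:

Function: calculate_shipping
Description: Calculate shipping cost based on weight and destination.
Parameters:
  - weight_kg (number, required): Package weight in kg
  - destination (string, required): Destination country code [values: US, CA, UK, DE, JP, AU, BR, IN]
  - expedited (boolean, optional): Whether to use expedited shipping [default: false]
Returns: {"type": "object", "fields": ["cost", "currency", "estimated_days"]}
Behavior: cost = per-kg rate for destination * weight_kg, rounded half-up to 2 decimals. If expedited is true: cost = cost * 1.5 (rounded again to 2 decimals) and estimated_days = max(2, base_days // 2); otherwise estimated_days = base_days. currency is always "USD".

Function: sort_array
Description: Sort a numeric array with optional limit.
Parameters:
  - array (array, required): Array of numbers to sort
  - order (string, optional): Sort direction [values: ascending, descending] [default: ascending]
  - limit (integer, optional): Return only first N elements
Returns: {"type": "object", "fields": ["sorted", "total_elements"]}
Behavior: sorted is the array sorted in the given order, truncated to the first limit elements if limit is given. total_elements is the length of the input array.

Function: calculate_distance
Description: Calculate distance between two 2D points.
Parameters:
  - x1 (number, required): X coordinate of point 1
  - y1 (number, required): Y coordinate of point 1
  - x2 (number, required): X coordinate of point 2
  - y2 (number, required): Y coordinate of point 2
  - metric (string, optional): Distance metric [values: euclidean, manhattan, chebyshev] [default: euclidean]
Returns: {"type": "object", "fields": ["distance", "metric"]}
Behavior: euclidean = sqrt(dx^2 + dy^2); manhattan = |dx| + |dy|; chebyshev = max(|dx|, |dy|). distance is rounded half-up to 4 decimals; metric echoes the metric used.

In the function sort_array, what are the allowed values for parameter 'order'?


The sort_array spec declares:
  - order (string, optional): Sort direction [values: ascending, descending] [default: ascending]
Allowed values:
ascending, descending


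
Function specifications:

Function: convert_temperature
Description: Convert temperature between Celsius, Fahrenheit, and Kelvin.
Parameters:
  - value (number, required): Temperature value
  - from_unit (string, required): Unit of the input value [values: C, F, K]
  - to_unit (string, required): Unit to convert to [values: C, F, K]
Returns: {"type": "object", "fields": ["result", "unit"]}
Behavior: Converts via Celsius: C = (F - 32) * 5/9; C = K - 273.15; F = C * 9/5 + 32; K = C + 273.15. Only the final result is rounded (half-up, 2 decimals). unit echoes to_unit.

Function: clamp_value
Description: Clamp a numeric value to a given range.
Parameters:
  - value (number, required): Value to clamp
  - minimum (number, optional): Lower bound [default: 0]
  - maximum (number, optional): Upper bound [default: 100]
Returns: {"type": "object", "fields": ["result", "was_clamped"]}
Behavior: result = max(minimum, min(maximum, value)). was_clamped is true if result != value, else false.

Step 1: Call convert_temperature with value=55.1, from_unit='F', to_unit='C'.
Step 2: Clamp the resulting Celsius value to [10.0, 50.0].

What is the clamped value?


Step 1: convert_temperature(value=55.1, from_unit=F, to_unit=C)
  To C: (55.1 - 32) * 5/9 = 12.833333
  Target is C: 12.833333
  Round to 2 decimals: 12.83
  -> result = 12.83 C
Step 2: clamp_value(value=12.83, minimum=10.0, maximum=50.0)
  result = max(10.0, min(50.0, 12.83)) = max(10.0, 12.83) = 12.83
  was_clamped = (12.83 != 12.83) = false
  -> result = 12.83
12.83


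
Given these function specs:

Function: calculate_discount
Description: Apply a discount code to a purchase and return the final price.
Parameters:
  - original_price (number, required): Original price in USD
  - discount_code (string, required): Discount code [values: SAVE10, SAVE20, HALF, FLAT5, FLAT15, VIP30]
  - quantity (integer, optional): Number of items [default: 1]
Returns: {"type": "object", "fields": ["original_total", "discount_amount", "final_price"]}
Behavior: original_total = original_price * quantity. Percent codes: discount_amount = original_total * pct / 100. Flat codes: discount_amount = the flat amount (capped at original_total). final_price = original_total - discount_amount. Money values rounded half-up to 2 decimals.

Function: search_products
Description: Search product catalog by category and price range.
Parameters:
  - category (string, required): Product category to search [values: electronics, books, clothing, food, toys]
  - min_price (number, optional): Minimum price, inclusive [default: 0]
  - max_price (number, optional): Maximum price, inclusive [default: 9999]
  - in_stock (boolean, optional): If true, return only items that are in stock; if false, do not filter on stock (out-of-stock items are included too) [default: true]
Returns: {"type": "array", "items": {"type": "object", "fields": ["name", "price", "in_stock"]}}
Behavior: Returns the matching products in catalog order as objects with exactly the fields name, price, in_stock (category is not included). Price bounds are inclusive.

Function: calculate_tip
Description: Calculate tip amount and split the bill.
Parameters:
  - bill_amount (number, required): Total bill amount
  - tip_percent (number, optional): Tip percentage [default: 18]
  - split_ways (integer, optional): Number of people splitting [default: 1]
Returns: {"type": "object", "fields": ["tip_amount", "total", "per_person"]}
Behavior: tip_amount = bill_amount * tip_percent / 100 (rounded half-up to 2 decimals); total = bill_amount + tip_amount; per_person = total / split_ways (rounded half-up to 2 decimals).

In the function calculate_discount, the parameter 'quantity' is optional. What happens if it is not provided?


The calculate_discount spec declares:
  - quantity (integer, optional): Number of items [default: 1]
It defaults to 1


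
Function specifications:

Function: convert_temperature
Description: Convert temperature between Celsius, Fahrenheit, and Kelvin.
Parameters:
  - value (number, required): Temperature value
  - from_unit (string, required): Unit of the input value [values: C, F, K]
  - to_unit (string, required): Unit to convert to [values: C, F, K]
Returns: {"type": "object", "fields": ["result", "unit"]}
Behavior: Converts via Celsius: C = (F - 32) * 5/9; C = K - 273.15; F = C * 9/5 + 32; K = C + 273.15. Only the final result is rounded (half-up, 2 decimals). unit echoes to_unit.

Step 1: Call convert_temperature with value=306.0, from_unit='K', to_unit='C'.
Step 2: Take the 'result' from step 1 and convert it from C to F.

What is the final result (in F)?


Step 1: convert_temperature(value=306.0, from_unit=K, to_unit=C)
  To C: 306 - 273.15 = 32.85
  Target is C: 32.85
  Round to 2 decimals: 32.85
  -> result = 32.85 C
Step 2: convert_temperature(value=32.85, from_unit=C, to_unit=F)
  Input already in C: 32.85
  To F: 32.85 * 9/5 + 32 = 91.13
  Round to 2 decimals: 91.13
  -> result = 91.13 F
91.13 F


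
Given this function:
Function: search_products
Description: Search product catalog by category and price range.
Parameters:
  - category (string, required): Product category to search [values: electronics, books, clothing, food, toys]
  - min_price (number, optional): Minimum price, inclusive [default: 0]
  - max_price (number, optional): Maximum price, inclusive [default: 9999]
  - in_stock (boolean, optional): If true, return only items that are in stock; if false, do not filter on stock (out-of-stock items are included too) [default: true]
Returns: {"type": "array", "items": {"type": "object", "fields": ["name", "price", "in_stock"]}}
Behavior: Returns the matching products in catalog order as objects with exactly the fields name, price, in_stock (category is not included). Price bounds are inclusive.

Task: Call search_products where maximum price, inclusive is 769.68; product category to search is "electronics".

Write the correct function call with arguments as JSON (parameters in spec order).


Mapping each described value to its parameter name:
  'Maximum price, inclusive' -> max_price = 769.68
  'Product category to search' -> category = "electronics"
search_products({"category": "electronics", "max_price": 769.68})


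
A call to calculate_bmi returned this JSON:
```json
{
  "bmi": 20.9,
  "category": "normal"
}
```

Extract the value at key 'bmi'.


20.9


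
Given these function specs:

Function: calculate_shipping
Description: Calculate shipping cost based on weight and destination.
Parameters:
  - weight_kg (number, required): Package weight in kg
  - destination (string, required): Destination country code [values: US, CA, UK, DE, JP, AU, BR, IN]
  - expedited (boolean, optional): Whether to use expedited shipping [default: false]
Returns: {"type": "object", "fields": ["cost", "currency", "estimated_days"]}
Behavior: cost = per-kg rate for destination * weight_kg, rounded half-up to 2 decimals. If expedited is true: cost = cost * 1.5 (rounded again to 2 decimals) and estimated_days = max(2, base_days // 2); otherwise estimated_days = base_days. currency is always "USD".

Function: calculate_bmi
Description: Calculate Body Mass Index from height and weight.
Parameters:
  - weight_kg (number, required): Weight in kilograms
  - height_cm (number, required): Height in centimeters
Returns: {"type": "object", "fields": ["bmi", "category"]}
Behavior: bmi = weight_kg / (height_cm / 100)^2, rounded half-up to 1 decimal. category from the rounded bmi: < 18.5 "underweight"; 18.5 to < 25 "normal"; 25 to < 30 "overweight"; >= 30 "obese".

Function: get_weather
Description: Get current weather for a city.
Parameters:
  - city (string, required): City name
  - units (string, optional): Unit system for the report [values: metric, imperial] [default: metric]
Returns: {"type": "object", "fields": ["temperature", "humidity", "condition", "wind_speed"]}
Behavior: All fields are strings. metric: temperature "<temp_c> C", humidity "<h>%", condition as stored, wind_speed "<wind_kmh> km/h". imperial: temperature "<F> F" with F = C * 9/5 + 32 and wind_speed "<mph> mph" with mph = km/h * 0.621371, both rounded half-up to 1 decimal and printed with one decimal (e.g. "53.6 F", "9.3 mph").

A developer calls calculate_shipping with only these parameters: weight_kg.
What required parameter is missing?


Required parameters: weight_kg, destination
Provided: weight_kg
Missing: destination
destination


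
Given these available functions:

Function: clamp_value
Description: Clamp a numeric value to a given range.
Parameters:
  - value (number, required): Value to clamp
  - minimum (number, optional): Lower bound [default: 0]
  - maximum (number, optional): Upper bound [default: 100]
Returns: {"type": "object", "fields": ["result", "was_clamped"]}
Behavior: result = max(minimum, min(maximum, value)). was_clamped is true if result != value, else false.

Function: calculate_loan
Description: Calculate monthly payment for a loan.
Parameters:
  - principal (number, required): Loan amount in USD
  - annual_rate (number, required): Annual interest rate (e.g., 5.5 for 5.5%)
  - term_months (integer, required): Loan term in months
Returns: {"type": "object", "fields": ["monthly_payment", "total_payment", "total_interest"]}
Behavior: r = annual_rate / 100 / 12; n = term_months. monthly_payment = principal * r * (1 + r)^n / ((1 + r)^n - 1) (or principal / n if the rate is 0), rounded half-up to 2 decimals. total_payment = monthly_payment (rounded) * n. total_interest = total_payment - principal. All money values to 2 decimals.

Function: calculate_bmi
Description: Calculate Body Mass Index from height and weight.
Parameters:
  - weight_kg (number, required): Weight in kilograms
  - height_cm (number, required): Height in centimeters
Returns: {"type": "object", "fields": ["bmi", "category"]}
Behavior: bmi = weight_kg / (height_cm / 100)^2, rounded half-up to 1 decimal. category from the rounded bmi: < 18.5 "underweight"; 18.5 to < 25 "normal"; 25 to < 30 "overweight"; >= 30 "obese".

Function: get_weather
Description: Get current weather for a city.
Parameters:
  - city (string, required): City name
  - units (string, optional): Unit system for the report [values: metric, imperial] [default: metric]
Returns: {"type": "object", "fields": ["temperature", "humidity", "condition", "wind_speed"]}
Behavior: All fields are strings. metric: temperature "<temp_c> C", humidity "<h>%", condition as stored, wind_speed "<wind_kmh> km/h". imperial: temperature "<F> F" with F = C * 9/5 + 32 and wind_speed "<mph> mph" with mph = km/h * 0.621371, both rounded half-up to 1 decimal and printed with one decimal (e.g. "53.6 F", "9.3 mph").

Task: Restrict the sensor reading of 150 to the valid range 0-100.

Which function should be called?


The task needs a function whose description is: Clamp a numeric value to a given range.
clamp_value


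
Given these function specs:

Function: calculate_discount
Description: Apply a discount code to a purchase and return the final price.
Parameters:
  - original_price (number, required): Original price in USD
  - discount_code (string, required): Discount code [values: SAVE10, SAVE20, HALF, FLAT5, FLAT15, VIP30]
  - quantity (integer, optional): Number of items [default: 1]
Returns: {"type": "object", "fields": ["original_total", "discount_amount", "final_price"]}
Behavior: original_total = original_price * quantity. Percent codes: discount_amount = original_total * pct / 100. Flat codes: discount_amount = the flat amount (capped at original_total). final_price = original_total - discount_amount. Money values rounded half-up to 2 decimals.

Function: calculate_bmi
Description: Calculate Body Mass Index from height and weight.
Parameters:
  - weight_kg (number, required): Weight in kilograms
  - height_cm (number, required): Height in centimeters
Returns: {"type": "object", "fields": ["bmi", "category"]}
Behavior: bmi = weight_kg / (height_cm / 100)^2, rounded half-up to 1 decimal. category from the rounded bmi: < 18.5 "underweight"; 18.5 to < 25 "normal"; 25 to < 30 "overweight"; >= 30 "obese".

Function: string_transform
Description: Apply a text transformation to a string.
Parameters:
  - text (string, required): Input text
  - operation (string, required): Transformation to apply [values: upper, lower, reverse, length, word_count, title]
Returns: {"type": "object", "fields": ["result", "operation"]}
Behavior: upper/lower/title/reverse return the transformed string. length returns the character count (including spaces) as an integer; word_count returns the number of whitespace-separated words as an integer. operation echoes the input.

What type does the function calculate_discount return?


The calculate_discount spec declares Returns: {"type": "object", "fields": ["original_total", "discount_amount", "final_price"]}
Type:
object


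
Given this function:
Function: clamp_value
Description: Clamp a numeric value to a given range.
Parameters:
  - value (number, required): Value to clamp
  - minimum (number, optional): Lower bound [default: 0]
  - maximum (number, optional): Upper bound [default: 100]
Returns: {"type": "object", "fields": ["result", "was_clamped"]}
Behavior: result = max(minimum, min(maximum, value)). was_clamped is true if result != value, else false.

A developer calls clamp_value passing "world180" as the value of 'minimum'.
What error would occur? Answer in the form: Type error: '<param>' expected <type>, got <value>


Spec: 'minimum' is declared as number; "world180" is a string.
Type error: 'minimum' expected number, got "world180"


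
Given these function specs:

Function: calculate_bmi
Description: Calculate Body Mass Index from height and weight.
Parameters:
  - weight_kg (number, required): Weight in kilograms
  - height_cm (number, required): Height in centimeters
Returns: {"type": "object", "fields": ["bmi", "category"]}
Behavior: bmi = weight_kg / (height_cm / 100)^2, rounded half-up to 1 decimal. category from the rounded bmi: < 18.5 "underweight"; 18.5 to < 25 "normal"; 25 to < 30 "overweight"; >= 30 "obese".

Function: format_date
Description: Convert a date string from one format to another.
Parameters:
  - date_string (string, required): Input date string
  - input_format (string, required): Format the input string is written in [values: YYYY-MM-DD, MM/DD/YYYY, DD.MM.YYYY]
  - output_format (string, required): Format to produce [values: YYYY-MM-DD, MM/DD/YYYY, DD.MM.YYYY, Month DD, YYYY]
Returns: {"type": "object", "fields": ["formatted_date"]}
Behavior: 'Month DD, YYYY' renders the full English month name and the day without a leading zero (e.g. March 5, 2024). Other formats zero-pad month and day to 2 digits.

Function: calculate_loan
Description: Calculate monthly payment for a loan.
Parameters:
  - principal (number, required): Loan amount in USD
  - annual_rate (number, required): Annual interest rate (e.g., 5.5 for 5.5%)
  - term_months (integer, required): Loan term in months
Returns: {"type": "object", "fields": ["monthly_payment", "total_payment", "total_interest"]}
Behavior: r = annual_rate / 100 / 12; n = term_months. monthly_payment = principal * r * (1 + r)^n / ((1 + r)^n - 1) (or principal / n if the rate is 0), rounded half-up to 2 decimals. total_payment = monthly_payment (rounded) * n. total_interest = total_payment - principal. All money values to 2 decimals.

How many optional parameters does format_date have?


Parameters of format_date: date_string (required), input_format (required), output_format (required)
Optional count:
0


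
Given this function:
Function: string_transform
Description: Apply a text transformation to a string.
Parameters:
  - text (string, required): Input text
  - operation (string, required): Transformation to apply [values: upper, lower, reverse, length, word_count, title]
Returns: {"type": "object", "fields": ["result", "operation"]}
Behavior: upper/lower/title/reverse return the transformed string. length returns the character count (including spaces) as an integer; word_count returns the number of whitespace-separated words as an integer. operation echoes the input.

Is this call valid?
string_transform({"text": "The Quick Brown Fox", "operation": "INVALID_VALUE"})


Checking parameter values...
Parameter 'operation' has value 'INVALID_VALUE' not in allowed: upper, lower, reverse, length, word_count, title
Invalid - 'operation' must be one of upper, lower, reverse, length, word_count, title


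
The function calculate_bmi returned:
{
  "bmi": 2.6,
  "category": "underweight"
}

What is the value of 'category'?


underweight


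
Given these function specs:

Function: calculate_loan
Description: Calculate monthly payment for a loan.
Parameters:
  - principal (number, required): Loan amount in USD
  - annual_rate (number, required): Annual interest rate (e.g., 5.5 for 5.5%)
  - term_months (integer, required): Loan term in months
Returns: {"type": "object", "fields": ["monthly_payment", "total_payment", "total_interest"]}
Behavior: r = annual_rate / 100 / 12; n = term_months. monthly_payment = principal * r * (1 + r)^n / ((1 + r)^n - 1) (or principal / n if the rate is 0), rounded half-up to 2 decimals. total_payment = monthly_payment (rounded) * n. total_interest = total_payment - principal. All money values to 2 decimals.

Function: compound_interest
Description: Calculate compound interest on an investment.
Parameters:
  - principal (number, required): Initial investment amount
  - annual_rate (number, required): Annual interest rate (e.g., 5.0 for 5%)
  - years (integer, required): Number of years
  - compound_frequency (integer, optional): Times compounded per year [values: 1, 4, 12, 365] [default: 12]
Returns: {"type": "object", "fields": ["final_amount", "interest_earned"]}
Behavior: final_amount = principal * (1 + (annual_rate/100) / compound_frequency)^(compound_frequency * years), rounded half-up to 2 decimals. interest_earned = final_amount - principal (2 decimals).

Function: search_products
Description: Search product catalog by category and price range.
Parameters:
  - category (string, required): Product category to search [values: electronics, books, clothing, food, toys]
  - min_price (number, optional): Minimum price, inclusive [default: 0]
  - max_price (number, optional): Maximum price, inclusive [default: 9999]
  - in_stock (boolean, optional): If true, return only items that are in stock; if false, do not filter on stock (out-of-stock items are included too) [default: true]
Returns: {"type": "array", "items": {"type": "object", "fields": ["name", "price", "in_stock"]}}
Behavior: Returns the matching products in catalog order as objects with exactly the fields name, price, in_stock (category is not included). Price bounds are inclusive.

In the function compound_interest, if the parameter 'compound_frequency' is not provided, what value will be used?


The compound_interest spec declares:
  - compound_frequency (integer, optional): Times compounded per year [values: 1, 4, 12, 365] [default: 12]
Default:
12


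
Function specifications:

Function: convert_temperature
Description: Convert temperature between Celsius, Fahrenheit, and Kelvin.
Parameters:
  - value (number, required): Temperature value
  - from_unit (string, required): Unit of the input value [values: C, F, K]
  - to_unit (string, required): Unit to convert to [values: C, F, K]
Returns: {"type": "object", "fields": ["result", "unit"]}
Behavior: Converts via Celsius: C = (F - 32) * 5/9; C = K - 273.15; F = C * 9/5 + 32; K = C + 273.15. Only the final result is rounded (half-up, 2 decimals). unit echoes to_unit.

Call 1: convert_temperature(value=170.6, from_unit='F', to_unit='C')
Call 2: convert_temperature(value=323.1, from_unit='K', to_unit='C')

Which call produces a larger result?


Call 1:
  To C: (170.6 - 32) * 5/9 = 77
  Target is C: 77
  Round to 2 decimals: 77.0
  -> 77.0 C
Call 2:
  To C: 323.1 - 273.15 = 49.95
  Target is C: 49.95
  Round to 2 decimals: 49.95
  -> 49.95 C
Call 1 (77.0 C)


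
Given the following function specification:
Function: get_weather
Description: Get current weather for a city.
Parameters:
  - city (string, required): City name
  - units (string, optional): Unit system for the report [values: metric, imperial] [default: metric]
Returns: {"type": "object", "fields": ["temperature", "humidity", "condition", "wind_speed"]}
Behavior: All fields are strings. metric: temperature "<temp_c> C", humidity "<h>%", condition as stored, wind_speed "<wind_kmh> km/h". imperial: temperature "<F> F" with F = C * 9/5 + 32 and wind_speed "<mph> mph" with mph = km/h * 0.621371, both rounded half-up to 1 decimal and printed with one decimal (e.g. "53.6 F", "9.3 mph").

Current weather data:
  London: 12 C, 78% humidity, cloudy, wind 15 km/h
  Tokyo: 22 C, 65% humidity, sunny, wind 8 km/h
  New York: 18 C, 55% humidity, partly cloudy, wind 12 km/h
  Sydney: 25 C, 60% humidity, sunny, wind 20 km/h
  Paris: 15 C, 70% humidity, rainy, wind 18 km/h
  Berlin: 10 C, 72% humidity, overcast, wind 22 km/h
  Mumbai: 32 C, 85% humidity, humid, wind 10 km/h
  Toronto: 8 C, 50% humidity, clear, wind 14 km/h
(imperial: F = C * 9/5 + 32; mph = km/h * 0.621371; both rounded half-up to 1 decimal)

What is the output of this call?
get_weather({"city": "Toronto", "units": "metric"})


Toronto record: 8 C, 50%, clear, 14 km/h
metric: report values as stored ('<temp_c> C', '<humidity>%', '<wind_kmh> km/h')
Output:
{"temperature": "8 C", "humidity": "50%", "condition": "clear", "wind_speed": "14 km/h"}


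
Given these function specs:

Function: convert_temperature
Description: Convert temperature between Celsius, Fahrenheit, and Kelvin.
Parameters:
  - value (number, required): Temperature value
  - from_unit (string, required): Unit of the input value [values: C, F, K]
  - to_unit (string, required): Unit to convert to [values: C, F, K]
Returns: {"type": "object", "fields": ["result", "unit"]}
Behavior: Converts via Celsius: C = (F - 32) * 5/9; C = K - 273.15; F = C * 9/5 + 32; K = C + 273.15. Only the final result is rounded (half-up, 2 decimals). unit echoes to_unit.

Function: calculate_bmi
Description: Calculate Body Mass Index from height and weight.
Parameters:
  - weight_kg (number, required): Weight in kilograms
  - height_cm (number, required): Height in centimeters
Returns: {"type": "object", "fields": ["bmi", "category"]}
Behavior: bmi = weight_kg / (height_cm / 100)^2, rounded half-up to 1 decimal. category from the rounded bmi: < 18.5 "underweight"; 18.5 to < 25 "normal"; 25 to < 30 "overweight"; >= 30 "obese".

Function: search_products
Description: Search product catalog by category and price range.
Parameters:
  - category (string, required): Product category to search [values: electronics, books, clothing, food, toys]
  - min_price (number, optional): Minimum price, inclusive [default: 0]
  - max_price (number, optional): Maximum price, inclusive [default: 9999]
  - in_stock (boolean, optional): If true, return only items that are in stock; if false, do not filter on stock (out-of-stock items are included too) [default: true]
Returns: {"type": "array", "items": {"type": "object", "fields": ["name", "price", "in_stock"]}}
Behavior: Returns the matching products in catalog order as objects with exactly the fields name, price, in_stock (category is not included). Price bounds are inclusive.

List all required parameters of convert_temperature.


Parameters of convert_temperature and their required/optional flag:
  value: required
  from_unit: required
  to_unit: required
from_unit, to_unit, value


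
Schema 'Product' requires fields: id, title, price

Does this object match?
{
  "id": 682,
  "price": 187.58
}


Checking required fields...
Missing: title
Invalid - missing required field 'title'


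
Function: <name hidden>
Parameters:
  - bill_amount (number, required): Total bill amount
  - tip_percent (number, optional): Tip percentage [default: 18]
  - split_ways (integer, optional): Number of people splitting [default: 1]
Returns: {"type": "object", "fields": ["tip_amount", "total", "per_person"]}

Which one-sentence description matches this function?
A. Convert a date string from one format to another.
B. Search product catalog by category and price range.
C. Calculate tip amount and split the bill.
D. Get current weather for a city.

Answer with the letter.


Parameters bill_amount, tip_percent, split_ways and return ["tip_amount", "total", "per_person"] fit: Calculate tip amount and split the bill.
C


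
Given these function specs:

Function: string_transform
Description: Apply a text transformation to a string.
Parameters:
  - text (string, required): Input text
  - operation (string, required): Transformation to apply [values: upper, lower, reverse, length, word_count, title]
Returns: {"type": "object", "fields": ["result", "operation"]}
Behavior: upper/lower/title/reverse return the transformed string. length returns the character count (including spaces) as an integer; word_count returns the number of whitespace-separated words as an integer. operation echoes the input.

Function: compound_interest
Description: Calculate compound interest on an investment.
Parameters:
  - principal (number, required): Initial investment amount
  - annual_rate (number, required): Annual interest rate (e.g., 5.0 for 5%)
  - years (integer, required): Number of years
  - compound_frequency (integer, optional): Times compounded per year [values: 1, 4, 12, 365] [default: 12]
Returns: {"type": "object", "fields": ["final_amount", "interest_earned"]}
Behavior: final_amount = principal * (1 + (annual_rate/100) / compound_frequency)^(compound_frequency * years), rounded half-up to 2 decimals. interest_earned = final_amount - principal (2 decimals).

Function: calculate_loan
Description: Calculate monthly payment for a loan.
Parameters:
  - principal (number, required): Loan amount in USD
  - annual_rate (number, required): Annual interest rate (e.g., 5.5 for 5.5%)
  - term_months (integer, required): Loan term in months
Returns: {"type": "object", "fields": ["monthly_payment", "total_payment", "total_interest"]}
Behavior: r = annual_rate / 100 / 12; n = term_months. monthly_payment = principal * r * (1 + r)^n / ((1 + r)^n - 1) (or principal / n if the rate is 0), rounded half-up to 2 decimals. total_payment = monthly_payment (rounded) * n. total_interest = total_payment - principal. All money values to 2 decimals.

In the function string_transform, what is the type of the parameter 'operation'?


The string_transform spec declares:
  - operation (string, required): Transformation to apply [values: upper, lower, reverse, length, word_count, title]
Type:
string


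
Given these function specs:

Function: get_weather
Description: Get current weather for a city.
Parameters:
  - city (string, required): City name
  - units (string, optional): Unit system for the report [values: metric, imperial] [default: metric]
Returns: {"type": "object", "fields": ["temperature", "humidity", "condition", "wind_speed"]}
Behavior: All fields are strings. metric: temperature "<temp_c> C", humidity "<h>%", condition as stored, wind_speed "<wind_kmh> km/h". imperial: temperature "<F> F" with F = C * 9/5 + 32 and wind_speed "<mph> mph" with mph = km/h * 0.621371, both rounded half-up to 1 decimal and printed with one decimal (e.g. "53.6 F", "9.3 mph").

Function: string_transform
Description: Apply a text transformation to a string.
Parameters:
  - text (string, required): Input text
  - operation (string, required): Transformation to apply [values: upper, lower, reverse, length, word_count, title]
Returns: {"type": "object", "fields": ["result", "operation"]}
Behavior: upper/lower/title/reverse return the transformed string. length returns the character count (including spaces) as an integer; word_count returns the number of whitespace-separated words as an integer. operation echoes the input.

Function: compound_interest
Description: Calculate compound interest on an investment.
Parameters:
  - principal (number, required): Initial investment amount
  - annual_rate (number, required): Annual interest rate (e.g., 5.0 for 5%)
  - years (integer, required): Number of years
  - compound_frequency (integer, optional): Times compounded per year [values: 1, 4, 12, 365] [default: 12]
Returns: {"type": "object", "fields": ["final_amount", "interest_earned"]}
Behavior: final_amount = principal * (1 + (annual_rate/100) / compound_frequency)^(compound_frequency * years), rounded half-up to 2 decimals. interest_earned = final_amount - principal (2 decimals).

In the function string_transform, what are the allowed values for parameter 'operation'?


The string_transform spec declares:
  - operation (string, required): Transformation to apply [values: upper, lower, reverse, length, word_count, title]
Allowed values:
upper, lower, reverse, length, word_count, title


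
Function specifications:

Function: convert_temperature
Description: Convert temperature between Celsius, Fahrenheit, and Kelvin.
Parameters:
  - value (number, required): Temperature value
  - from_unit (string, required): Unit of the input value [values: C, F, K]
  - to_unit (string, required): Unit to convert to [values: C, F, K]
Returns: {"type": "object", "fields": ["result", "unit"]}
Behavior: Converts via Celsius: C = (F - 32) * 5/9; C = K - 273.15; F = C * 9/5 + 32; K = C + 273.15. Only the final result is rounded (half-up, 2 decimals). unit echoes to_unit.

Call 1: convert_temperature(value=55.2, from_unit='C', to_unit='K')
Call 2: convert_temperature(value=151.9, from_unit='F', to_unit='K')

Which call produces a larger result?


Call 1:
  Input already in C: 55.2
  To K: 55.2 + 273.15 = 328.35
  Round to 2 decimals: 328.35
  -> 328.35 K
Call 2:
  To C: (151.9 - 32) * 5/9 = 66.611111
  To K: 66.611111 + 273.15 = 339.761111
  Round to 2 decimals: 339.76
  -> 339.76 K
Call 2 (339.76 K)


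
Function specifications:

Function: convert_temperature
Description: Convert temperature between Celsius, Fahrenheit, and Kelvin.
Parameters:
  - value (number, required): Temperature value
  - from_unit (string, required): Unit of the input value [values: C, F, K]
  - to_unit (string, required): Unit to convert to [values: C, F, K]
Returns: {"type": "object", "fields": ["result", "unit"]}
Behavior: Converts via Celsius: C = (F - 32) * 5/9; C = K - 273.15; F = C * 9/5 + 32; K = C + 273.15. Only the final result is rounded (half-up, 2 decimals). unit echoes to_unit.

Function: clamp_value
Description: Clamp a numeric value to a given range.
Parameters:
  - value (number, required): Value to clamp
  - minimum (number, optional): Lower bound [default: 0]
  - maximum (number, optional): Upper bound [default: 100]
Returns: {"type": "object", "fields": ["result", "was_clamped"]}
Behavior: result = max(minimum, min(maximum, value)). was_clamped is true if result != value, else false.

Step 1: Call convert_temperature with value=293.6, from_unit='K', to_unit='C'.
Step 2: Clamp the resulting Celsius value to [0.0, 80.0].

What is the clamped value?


Step 1: convert_temperature(value=293.6, from_unit=K, to_unit=C)
  To C: 293.6 - 273.15 = 20.45
  Target is C: 20.45
  Round to 2 decimals: 20.45
  -> result = 20.45 C
Step 2: clamp_value(value=20.45, minimum=0.0, maximum=80.0)
  result = max(0.0, min(80.0, 20.45)) = max(0.0, 20.45) = 20.45
  was_clamped = (20.45 != 20.45) = false
  -> result = 20.45
20.45


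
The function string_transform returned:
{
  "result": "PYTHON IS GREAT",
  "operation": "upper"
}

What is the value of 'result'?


PYTHON IS GREAT


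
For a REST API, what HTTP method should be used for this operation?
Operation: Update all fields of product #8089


GET = read, POST = create, PUT = update/replace, DELETE = remove
This operation is an update/replace.
PUT


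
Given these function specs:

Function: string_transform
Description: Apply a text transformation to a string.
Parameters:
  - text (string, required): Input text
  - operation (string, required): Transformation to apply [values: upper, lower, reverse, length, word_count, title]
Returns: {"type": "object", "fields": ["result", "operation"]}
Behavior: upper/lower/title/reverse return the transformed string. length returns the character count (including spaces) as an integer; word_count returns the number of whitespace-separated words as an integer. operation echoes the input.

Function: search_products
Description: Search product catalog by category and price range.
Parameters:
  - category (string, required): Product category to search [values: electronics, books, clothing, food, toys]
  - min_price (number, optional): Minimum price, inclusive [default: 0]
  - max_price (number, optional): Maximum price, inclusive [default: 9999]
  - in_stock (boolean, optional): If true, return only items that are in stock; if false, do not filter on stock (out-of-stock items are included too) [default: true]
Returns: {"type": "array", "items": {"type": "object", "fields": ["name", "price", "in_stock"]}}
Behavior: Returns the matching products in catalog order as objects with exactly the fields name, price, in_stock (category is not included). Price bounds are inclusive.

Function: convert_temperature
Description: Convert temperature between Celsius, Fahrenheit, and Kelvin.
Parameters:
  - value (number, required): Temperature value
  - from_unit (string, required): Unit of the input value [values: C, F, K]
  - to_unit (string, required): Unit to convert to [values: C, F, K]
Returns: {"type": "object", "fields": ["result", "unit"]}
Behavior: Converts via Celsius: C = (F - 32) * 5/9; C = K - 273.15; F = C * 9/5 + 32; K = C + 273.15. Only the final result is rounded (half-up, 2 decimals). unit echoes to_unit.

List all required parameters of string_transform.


Parameters of string_transform and their required/optional flag:
  text: required
  operation: required
operation, text


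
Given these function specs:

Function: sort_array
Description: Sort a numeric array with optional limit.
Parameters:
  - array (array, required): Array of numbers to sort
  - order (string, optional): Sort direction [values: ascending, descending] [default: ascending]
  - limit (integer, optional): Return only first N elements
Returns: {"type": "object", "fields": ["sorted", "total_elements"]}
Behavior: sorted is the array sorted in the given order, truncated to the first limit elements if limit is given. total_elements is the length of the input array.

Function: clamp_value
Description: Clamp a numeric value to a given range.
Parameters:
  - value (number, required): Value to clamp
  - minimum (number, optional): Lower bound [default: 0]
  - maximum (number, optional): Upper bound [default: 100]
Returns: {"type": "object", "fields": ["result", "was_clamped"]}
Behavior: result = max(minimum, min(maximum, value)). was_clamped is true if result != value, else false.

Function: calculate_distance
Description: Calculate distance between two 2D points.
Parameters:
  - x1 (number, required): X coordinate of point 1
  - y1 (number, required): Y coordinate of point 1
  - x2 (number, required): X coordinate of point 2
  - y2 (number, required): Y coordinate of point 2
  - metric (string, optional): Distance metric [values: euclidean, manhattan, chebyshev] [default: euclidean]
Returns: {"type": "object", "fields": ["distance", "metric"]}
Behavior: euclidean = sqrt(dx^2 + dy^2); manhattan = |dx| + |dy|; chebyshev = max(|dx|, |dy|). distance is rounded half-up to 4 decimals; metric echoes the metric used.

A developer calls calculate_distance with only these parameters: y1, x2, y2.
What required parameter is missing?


Required parameters: x1, y1, x2, y2
Provided: y1, x2, y2
Missing: x1
x1
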